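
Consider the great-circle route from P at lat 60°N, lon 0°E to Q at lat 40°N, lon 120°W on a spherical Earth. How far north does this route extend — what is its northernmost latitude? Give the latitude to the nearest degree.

≈ 69°N

The great circle lies in the plane with unit normal n̂ = (p₁ × p₂)/|p₁ × p₂|.
Here n̂_z ≈ -0.356; the vertex latitude is φ_max = arccos|n̂_z| ≈ 69.1°.
Check via Clairaut: cos φ_max = |cos φ₁| · sin C = cos(60.0°)·sin(45.4°) ≈ 0.356, again giving ≈ 69.1°.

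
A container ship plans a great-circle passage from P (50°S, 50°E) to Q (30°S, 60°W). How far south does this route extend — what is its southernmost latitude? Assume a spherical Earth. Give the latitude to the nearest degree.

≈ 58°S

The great circle lies in the plane with unit normal n̂ = (p₁ × p₂)/|p₁ × p₂|.
Here n̂_z ≈ -0.533; the vertex latitude is φ_max = arccos|n̂_z| ≈ 57.8°.
Check via Clairaut: cos φ_max = |cos φ₁| · sin C = cos(50.0°)·sin(124.0°) ≈ 0.533, again giving ≈ 57.8°.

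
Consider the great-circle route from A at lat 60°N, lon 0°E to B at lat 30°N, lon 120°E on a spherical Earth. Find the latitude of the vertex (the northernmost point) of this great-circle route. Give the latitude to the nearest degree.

≈ 67°N

The great circle lies in the plane with unit normal n̂ = (p₁ × p₂)/|p₁ × p₂|.
Here n̂_z ≈ +0.384; the vertex latitude is φ_max = arccos|n̂_z| ≈ 67.4°.
Check via Clairaut: cos φ_max = |cos φ₁| · sin C = cos(60.0°)·sin(50.2°) ≈ 0.384, again giving ≈ 67.4°.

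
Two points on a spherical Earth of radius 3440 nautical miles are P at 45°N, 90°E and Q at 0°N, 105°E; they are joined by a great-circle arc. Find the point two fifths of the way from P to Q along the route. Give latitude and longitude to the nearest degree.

≈ 27°N, 97°E

Write both endpoints as unit vectors p₁, p₂ with components (cos φ cos λ, cos φ sin λ, sin φ).
The central angle between the endpoints is δ = arccos(p₁·p₂) ≈ 0.819 rad (46.9°).
Interpolate at f = 2/5 with slerp weights a = sin((1−f)δ)/sin δ ≈ 0.646, b = sin(fδ)/sin δ ≈ 0.440.
p = a·p₁ + b·p₂ ≈ (-0.114, 0.882, 0.457); φ = arcsin(p_z) ≈ 27.18°, λ = atan2(p_y, p_x) ≈ 97.36°.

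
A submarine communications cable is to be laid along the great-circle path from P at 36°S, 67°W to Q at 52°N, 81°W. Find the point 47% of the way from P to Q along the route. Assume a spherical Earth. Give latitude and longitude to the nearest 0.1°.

Write both endpoints as unit vectors p₁, p₂ with components (cos φ cos λ, cos φ sin λ, sin φ).
The central angle between the endpoints is δ = arccos(p₁·p₂) ≈ 1.551 rad (88.8°).
Interpolate at f = 0.47 with slerp weights a = sin((1−f)δ)/sin δ ≈ 0.733, b = sin(fδ)/sin δ ≈ 0.666.
p = a·p₁ + b·p₂ ≈ (0.296, -0.951, 0.094); φ = arcsin(p_z) ≈ 5.41°, λ = atan2(p_y, p_x) ≈ -72.72°.

≈ 5.4°N, 72.7°W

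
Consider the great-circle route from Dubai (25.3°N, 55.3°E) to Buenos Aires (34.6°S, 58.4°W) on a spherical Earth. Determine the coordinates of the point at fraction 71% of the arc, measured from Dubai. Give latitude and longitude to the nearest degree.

≈ (22°S, 20°W)

Write both endpoints as unit vectors p₁, p₂ with components (cos φ cos λ, cos φ sin λ, sin φ).
The central angle between the endpoints is δ = arccos(p₁·p₂) ≈ 2.143 rad (122.8°).
Interpolate at f = 0.71 with slerp weights a = sin((1−f)δ)/sin δ ≈ 0.693, b = sin(fδ)/sin δ ≈ 1.188.
p = a·p₁ + b·p₂ ≈ (0.869, -0.318, -0.379); φ = arcsin(p_z) ≈ -22.25°, λ = atan2(p_y, p_x) ≈ -20.11°.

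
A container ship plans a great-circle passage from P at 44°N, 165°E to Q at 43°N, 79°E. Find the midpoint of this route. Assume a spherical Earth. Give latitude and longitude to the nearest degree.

≈ 52°N, 122°E

Write both endpoints as unit vectors p₁, p₂ with components (cos φ cos λ, cos φ sin λ, sin φ).
The central angle between the endpoints is δ = arccos(p₁·p₂) ≈ 1.035 rad (59.3°).
Interpolate at f = 1/2 with slerp weights a = sin((1−f)δ)/sin δ ≈ 0.575, b = sin(fδ)/sin δ ≈ 0.575.
p = a·p₁ + b·p₂ ≈ (-0.319, 0.520, 0.792); φ = arcsin(p_z) ≈ 52.38°, λ = atan2(p_y, p_x) ≈ 121.56°.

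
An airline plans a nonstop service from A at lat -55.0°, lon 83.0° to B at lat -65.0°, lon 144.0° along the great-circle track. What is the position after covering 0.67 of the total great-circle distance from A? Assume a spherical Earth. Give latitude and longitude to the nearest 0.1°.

≈ lat -64.9°, lon 119.9°

Convert each endpoint to a unit vector on the sphere (x = cos φ cos λ, y = cos φ sin λ, z = sin φ).
The central angle between the endpoints is δ = arccos(p₁·p₂) ≈ 0.536 rad (30.7°).
Interpolate at f = 0.67 with slerp weights a = sin((1−f)δ)/sin δ ≈ 0.345, b = sin(fδ)/sin δ ≈ 0.688.
p = a·p₁ + b·p₂ ≈ (-0.211, 0.367, -0.906); φ = arcsin(p_z) ≈ -64.94°, λ = atan2(p_y, p_x) ≈ 119.91°.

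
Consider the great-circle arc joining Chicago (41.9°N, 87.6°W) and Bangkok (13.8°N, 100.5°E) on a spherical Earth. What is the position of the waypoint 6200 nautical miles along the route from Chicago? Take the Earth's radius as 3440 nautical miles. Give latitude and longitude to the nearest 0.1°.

≈ (34.1°N, 103.6°E)

Write both endpoints as unit vectors p₁, p₂ with components (cos φ cos λ, cos φ sin λ, sin φ).
The central angle between the endpoints is δ = arccos(p₁·p₂) ≈ 2.161 rad (123.8°). The total great-circle distance is δ·R ≈ 2.161 × 3440 ≈ 7433 nmi, so the target fraction is f = 6200/7433 ≈ 0.834.
Interpolate at f ≈ 0.834 with slerp weights a = sin((1−f)δ)/sin δ ≈ 0.422, b = sin(fδ)/sin δ ≈ 1.171.
p = a·p₁ + b·p₂ ≈ (-0.194, 0.805, 0.561); φ = arcsin(p_z) ≈ 34.15°, λ = atan2(p_y, p_x) ≈ 103.57°.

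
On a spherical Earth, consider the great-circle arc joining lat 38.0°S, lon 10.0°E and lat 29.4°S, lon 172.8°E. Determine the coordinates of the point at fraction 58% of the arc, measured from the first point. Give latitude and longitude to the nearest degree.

The haversine formula gives a central angle δ ≈ 1.932 rad (110.7°) between the endpoints.
Interpolate at f = 0.58 with slerp weights a = sin((1−f)δ)/sin δ ≈ 0.775, b = sin(fδ)/sin δ ≈ 0.963.
p = a·p₁ + b·p₂ ≈ (-0.230, 0.211, -0.950); φ = arcsin(p_z) ≈ -71.79°, λ = atan2(p_y, p_x) ≈ 137.47°.

≈ lat 72°S, lon 137°E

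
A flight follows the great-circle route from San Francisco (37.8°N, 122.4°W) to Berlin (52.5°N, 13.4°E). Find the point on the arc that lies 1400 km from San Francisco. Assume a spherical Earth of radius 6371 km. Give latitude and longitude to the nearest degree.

From cos δ = sin φ₁ sin φ₂ + cos φ₁ cos φ₂ cos Δλ, the central angle is δ ≈ 1.429 rad (81.9°). The total great-circle distance is δ·R ≈ 1.429 × 6371 ≈ 9104 km, so the target fraction is f = 1400/9104 ≈ 0.154.
Interpolate at f ≈ 0.154 with slerp weights a = sin((1−f)δ)/sin δ ≈ 0.945, b = sin(fδ)/sin δ ≈ 0.220.
p = a·p₁ + b·p₂ ≈ (-0.270, -0.599, 0.754); φ = arcsin(p_z) ≈ 48.92°, λ = atan2(p_y, p_x) ≈ -114.22°.

≈ (49°N, 114°W)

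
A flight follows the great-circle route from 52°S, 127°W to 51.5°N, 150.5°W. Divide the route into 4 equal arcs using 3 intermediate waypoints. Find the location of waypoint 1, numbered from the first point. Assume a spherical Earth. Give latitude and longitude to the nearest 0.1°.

≈ 26.2°S, 134.3°W

From cos δ = sin φ₁ sin φ₂ + cos φ₁ cos φ₂ cos Δλ, the central angle is δ ≈ 1.839 rad (105.4°).
Interpolate at f = 1/4 with slerp weights a = sin((1−f)δ)/sin δ ≈ 1.018, b = sin(fδ)/sin δ ≈ 0.460.
p = a·p₁ + b·p₂ ≈ (-0.627, -0.642, -0.442); φ = arcsin(p_z) ≈ -26.24°, λ = atan2(p_y, p_x) ≈ -134.32°.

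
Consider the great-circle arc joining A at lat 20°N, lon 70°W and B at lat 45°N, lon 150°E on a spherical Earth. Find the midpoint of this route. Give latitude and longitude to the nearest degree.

≈ lat 60°N, lon 119°W

The haversine formula gives a central angle δ ≈ 1.841 rad (105.5°) between the endpoints.
Interpolate at f = 1/2 with slerp weights a = sin((1−f)δ)/sin δ ≈ 0.826, b = sin(fδ)/sin δ ≈ 0.826.
p = a·p₁ + b·p₂ ≈ (-0.240, -0.437, 0.867); φ = arcsin(p_z) ≈ 60.06°, λ = atan2(p_y, p_x) ≈ -118.79°.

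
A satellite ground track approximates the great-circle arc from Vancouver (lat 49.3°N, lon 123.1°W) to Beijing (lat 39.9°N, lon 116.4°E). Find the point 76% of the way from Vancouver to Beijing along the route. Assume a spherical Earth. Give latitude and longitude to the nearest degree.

Write both endpoints as unit vectors p₁, p₂ with components (cos φ cos λ, cos φ sin λ, sin φ).
The central angle between the endpoints is δ = arccos(p₁·p₂) ≈ 1.336 rad (76.6°).
Interpolate at f = 0.76 with slerp weights a = sin((1−f)δ)/sin δ ≈ 0.324, b = sin(fδ)/sin δ ≈ 0.874.
p = a·p₁ + b·p₂ ≈ (-0.413, 0.423, 0.806); φ = arcsin(p_z) ≈ 53.72°, λ = atan2(p_y, p_x) ≈ 134.32°.

≈ lat 54°N, lon 134°E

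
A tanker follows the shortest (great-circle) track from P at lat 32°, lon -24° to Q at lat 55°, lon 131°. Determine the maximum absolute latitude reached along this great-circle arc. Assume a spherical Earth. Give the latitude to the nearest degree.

≈ 78°

The great circle lies in the plane with unit normal n̂ = (p₁ × p₂)/|p₁ × p₂|.
Here n̂_z ≈ +0.206; the vertex latitude is φ_max = arccos|n̂_z| ≈ 78.1°.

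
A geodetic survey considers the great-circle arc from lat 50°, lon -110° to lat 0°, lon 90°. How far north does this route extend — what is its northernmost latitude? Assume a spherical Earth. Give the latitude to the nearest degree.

≈ 74°

The great circle lies in the plane with unit normal n̂ = (p₁ × p₂)/|p₁ × p₂|.
Here n̂_z ≈ -0.276; the vertex latitude is φ_max = arccos|n̂_z| ≈ 74.0°.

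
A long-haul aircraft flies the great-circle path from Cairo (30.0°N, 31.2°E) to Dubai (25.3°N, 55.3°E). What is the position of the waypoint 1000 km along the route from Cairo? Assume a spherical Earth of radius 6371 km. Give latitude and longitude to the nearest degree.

≈ 29°N, 41°E

Convert each endpoint to a unit vector on the sphere (x = cos φ cos λ, y = cos φ sin λ, z = sin φ).
The central angle between the endpoints is δ = arccos(p₁·p₂) ≈ 0.381 rad (21.8°). The total great-circle distance is δ·R ≈ 0.381 × 6371 ≈ 2426 km, so the target fraction is f = 1000/2426 ≈ 0.412.
Interpolate at f ≈ 0.412 with slerp weights a = sin((1−f)δ)/sin δ ≈ 0.597, b = sin(fδ)/sin δ ≈ 0.421.
p = a·p₁ + b·p₂ ≈ (0.659, 0.581, 0.478); φ = arcsin(p_z) ≈ 28.58°, λ = atan2(p_y, p_x) ≈ 41.39°.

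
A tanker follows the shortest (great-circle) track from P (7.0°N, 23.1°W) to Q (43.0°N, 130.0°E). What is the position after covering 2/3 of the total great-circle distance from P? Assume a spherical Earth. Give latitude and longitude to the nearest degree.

Write both endpoints as unit vectors p₁, p₂ with components (cos φ cos λ, cos φ sin λ, sin φ).
The central angle between the endpoints is δ = arccos(p₁·p₂) ≈ 2.170 rad (124.3°).
Interpolate at f = 2/3 with slerp weights a = sin((1−f)δ)/sin δ ≈ 0.802, b = sin(fδ)/sin δ ≈ 1.202.
p = a·p₁ + b·p₂ ≈ (0.167, 0.361, 0.917); φ = arcsin(p_z) ≈ 66.55°, λ = atan2(p_y, p_x) ≈ 65.19°.

≈ (67°N, 65°E)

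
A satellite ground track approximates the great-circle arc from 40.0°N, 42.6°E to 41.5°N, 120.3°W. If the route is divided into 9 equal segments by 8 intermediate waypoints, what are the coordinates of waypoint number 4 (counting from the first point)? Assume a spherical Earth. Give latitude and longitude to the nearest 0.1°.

≈ 78.5°N, 6.7°W

Convert each endpoint to a unit vector on the sphere (x = cos φ cos λ, y = cos φ sin λ, z = sin φ).
The central angle between the endpoints is δ = arccos(p₁·p₂) ≈ 1.694 rad (97.0°).
Interpolate at f = 4/9 with slerp weights a = sin((1−f)δ)/sin δ ≈ 0.814, b = sin(fδ)/sin δ ≈ 0.689.
p = a·p₁ + b·p₂ ≈ (0.199, -0.023, 0.980); φ = arcsin(p_z) ≈ 78.45°, λ = atan2(p_y, p_x) ≈ -6.66°.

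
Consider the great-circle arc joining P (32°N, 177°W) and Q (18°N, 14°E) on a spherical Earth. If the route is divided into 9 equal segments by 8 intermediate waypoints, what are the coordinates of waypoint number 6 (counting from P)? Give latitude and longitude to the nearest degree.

Convert each endpoint to a unit vector on the sphere (x = cos φ cos λ, y = cos φ sin λ, z = sin φ).
The central angle between the endpoints is δ = arccos(p₁·p₂) ≈ 2.250 rad (128.9°).
Interpolate at f = 6/9 with slerp weights a = sin((1−f)δ)/sin δ ≈ 0.876, b = sin(fδ)/sin δ ≈ 1.282.
p = a·p₁ + b·p₂ ≈ (0.441, 0.256, 0.860); φ = arcsin(p_z) ≈ 59.34°, λ = atan2(p_y, p_x) ≈ 30.13°.

≈ (59°N, 30°E)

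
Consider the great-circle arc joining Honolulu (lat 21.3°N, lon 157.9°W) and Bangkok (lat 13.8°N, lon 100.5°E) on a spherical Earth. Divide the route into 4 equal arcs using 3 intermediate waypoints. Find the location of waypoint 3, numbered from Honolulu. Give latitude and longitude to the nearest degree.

Convert each endpoint to a unit vector on the sphere (x = cos φ cos λ, y = cos φ sin λ, z = sin φ).
The central angle between the endpoints is δ = arccos(p₁·p₂) ≈ 1.666 rad (95.5°).
Interpolate at f = 3/4 with slerp weights a = sin((1−f)δ)/sin δ ≈ 0.406, b = sin(fδ)/sin δ ≈ 0.953.
p = a·p₁ + b·p₂ ≈ (-0.520, 0.768, 0.375); φ = arcsin(p_z) ≈ 22.03°, λ = atan2(p_y, p_x) ≈ 124.09°.

≈ lat 22°N, lon 124°E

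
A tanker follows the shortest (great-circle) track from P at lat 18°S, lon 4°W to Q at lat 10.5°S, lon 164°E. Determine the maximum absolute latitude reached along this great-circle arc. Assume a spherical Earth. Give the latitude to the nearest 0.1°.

≈ 67.7°S

The great circle lies in the plane with unit normal n̂ = (p₁ × p₂)/|p₁ × p₂|.
Here n̂_z ≈ +0.379; the vertex latitude is φ_max = arccos|n̂_z| ≈ 67.7°.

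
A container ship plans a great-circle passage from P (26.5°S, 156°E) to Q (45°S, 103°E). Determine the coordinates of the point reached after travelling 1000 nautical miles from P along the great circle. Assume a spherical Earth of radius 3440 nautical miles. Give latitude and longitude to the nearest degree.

≈ (36°S, 140°E)

From cos δ = sin φ₁ sin φ₂ + cos φ₁ cos φ₂ cos Δλ, the central angle is δ ≈ 0.801 rad (45.9°). The total great-circle distance is δ·R ≈ 0.801 × 3440 ≈ 2754 nmi, so the target fraction is f = 1000/2754 ≈ 0.363.
Interpolate at f ≈ 0.363 with slerp weights a = sin((1−f)δ)/sin δ ≈ 0.680, b = sin(fδ)/sin δ ≈ 0.399.
p = a·p₁ + b·p₂ ≈ (-0.619, 0.523, -0.586); φ = arcsin(p_z) ≈ -35.86°, λ = atan2(p_y, p_x) ≈ 139.84°.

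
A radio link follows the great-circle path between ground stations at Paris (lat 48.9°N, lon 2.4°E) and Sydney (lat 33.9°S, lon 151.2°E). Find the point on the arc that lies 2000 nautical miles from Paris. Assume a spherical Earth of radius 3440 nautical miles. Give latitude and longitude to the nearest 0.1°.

≈ lat 49.6°N, lon 54.5°E

The haversine formula gives a central angle δ ≈ 2.662 rad (152.5°) between the endpoints. The total great-circle distance is δ·R ≈ 2.662 × 3440 ≈ 9156 nmi, so the target fraction is f = 2000/9156 ≈ 0.218.
Interpolate at f ≈ 0.218 with slerp weights a = sin((1−f)δ)/sin δ ≈ 1.891, b = sin(fδ)/sin δ ≈ 1.189.
p = a·p₁ + b·p₂ ≈ (0.377, 0.528, 0.761); φ = arcsin(p_z) ≈ 49.59°, λ = atan2(p_y, p_x) ≈ 54.47°.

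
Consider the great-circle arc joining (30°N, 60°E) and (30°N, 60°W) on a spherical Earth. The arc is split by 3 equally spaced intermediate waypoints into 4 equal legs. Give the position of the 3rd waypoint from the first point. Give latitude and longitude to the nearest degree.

≈ (44°N, 35°W)

Write both endpoints as unit vectors p₁, p₂ with components (cos φ cos λ, cos φ sin λ, sin φ).
The central angle between the endpoints is δ = arccos(p₁·p₂) ≈ 1.696 rad (97.2°).
Interpolate at f = 3/4 with slerp weights a = sin((1−f)δ)/sin δ ≈ 0.415, b = sin(fδ)/sin δ ≈ 0.963.
p = a·p₁ + b·p₂ ≈ (0.597, -0.411, 0.689); φ = arcsin(p_z) ≈ 43.55°, λ = atan2(p_y, p_x) ≈ -34.59°.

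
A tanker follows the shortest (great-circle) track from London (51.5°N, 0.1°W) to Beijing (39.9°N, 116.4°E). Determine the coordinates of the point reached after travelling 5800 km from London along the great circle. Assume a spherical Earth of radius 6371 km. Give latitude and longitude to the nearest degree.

Write both endpoints as unit vectors p₁, p₂ with components (cos φ cos λ, cos φ sin λ, sin φ).
The central angle between the endpoints is δ = arccos(p₁·p₂) ≈ 1.278 rad (73.2°). The total great-circle distance is δ·R ≈ 1.278 × 6371 ≈ 8140 km, so the target fraction is f = 5800/8140 ≈ 0.713.
Interpolate at f ≈ 0.713 with slerp weights a = sin((1−f)δ)/sin δ ≈ 0.375, b = sin(fδ)/sin δ ≈ 0.825.
p = a·p₁ + b·p₂ ≈ (-0.048, 0.566, 0.823); φ = arcsin(p_z) ≈ 55.36°, λ = atan2(p_y, p_x) ≈ 94.83°.

≈ 55°N, 95°E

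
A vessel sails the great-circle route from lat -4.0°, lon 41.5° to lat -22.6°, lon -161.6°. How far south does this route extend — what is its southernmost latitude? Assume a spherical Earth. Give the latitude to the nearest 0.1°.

The great circle lies in the plane with unit normal n̂ = (p₁ × p₂)/|p₁ × p₂|.
Here n̂_z ≈ +0.632; the vertex latitude is φ_max = arccos|n̂_z| ≈ 50.8°.

≈ -50.8°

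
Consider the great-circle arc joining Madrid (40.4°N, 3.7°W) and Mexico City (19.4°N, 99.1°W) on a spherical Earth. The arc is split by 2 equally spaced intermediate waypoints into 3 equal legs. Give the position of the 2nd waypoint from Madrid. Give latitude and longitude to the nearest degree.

≈ 35°N, 74°W

Write both endpoints as unit vectors p₁, p₂ with components (cos φ cos λ, cos φ sin λ, sin φ).
The central angle between the endpoints is δ = arccos(p₁·p₂) ≈ 1.423 rad (81.5°).
Interpolate at f = 2/3 with slerp weights a = sin((1−f)δ)/sin δ ≈ 0.462, b = sin(fδ)/sin δ ≈ 0.821.
p = a·p₁ + b·p₂ ≈ (0.228, -0.788, 0.572); φ = arcsin(p_z) ≈ 34.90°, λ = atan2(p_y, p_x) ≈ -73.84°.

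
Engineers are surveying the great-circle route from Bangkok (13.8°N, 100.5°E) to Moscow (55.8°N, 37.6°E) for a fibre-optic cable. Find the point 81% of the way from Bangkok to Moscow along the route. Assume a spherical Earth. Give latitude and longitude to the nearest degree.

≈ 51°N, 56°E

From cos δ = sin φ₁ sin φ₂ + cos φ₁ cos φ₂ cos Δλ, the central angle is δ ≈ 1.109 rad (63.5°).
Interpolate at f = 0.81 with slerp weights a = sin((1−f)δ)/sin δ ≈ 0.234, b = sin(fδ)/sin δ ≈ 0.874.
p = a·p₁ + b·p₂ ≈ (0.348, 0.523, 0.778); φ = arcsin(p_z) ≈ 51.11°, λ = atan2(p_y, p_x) ≈ 56.36°.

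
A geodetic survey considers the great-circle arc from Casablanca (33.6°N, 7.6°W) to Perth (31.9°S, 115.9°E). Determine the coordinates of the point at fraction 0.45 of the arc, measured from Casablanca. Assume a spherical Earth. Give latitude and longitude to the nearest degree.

From cos δ = sin φ₁ sin φ₂ + cos φ₁ cos φ₂ cos Δλ, the central angle is δ ≈ 2.322 rad (133.1°).
Interpolate at f = 0.45 with slerp weights a = sin((1−f)δ)/sin δ ≈ 1.310, b = sin(fδ)/sin δ ≈ 1.184.
p = a·p₁ + b·p₂ ≈ (0.643, 0.760, 0.099); φ = arcsin(p_z) ≈ 5.71°, λ = atan2(p_y, p_x) ≈ 49.77°.

≈ 6°N, 50°E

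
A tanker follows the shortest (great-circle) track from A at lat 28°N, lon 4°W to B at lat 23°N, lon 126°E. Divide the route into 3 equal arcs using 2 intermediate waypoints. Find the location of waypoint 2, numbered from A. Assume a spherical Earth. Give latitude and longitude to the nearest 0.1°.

Write both endpoints as unit vectors p₁, p₂ with components (cos φ cos λ, cos φ sin λ, sin φ).
The central angle between the endpoints is δ = arccos(p₁·p₂) ≈ 1.917 rad (109.8°).
Interpolate at f = 2/3 with slerp weights a = sin((1−f)δ)/sin δ ≈ 0.634, b = sin(fδ)/sin δ ≈ 1.018.
p = a·p₁ + b·p₂ ≈ (0.008, 0.719, 0.695); φ = arcsin(p_z) ≈ 44.04°, λ = atan2(p_y, p_x) ≈ 89.39°.

≈ lat 44.0°N, lon 89.4°E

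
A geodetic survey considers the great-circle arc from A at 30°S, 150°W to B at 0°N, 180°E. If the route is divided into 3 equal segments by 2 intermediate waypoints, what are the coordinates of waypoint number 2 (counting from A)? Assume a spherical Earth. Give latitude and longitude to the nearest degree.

Write both endpoints as unit vectors p₁, p₂ with components (cos φ cos λ, cos φ sin λ, sin φ).
The central angle between the endpoints is δ = arccos(p₁·p₂) ≈ 0.723 rad (41.4°).
Interpolate at f = 2/3 with slerp weights a = sin((1−f)δ)/sin δ ≈ 0.361, b = sin(fδ)/sin δ ≈ 0.701.
p = a·p₁ + b·p₂ ≈ (-0.971, -0.156, -0.180); φ = arcsin(p_z) ≈ -10.39°, λ = atan2(p_y, p_x) ≈ -170.86°.

≈ 10°S, 171°W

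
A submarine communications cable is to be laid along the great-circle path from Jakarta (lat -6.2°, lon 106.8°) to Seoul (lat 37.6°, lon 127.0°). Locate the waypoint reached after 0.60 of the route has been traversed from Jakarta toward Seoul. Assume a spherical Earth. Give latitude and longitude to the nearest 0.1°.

The haversine formula gives a central angle δ ≈ 0.832 rad (47.7°) between the endpoints.
Interpolate at f = 0.60 with slerp weights a = sin((1−f)δ)/sin δ ≈ 0.442, b = sin(fδ)/sin δ ≈ 0.648.
p = a·p₁ + b·p₂ ≈ (-0.436, 0.830, 0.347); φ = arcsin(p_z) ≈ 20.33°, λ = atan2(p_y, p_x) ≈ 117.69°.

≈ lat 20.3°, lon 117.7°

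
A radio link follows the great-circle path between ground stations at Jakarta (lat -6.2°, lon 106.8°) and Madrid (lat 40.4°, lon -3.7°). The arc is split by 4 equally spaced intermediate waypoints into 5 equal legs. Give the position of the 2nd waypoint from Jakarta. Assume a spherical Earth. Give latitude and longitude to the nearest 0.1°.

Write both endpoints as unit vectors p₁, p₂ with components (cos φ cos λ, cos φ sin λ, sin φ).
The central angle between the endpoints is δ = arccos(p₁·p₂) ≈ 1.913 rad (109.6°).
Interpolate at f = 2/5 with slerp weights a = sin((1−f)δ)/sin δ ≈ 0.968, b = sin(fδ)/sin δ ≈ 0.735.
p = a·p₁ + b·p₂ ≈ (0.281, 0.885, 0.372); φ = arcsin(p_z) ≈ 21.83°, λ = atan2(p_y, p_x) ≈ 72.41°.

≈ lat 21.8°, lon 72.4°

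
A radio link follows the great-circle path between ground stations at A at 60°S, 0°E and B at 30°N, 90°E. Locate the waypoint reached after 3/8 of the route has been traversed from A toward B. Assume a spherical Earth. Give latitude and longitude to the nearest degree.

Write both endpoints as unit vectors p₁, p₂ with components (cos φ cos λ, cos φ sin λ, sin φ).
The central angle between the endpoints is δ = arccos(p₁·p₂) ≈ 2.019 rad (115.7°).
Interpolate at f = 3/8 with slerp weights a = sin((1−f)δ)/sin δ ≈ 1.057, b = sin(fδ)/sin δ ≈ 0.762.
p = a·p₁ + b·p₂ ≈ (0.528, 0.660, -0.534); φ = arcsin(p_z) ≈ -32.30°, λ = atan2(p_y, p_x) ≈ 51.31°.

≈ 32°S, 51°E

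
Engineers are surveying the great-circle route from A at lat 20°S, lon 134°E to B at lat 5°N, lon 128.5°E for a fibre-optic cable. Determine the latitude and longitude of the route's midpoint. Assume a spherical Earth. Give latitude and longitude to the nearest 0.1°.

From cos δ = sin φ₁ sin φ₂ + cos φ₁ cos φ₂ cos Δλ, the central angle is δ ≈ 0.446 rad (25.6°).
Interpolate at f = 1/2 with slerp weights a = sin((1−f)δ)/sin δ ≈ 0.513, b = sin(fδ)/sin δ ≈ 0.513.
p = a·p₁ + b·p₂ ≈ (-0.653, 0.746, -0.131); φ = arcsin(p_z) ≈ -7.51°, λ = atan2(p_y, p_x) ≈ 131.17°.

≈ lat 7.5°S, lon 131.2°E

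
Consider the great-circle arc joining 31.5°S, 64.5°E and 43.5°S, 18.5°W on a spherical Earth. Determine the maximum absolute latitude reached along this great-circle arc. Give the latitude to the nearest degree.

The great circle lies in the plane with unit normal n̂ = (p₁ × p₂)/|p₁ × p₂|.
Here n̂_z ≈ -0.682; the vertex latitude is φ_max = arccos|n̂_z| ≈ 47.0°.
Check via Clairaut: cos φ_max = |cos φ₁| · sin C = cos(31.5°)·sin(126.9°) ≈ 0.682, again giving ≈ 47.0°.

≈ 47°S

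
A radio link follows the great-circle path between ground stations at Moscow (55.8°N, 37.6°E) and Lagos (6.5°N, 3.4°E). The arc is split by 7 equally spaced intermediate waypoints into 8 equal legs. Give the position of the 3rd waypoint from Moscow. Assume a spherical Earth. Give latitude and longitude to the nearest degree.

≈ (38°N, 20°E)

From cos δ = sin φ₁ sin φ₂ + cos φ₁ cos φ₂ cos Δλ, the central angle is δ ≈ 0.982 rad (56.3°).
Interpolate at f = 3/8 with slerp weights a = sin((1−f)δ)/sin δ ≈ 0.693, b = sin(fδ)/sin δ ≈ 0.433.
p = a·p₁ + b·p₂ ≈ (0.738, 0.263, 0.622); φ = arcsin(p_z) ≈ 38.45°, λ = atan2(p_y, p_x) ≈ 19.62°.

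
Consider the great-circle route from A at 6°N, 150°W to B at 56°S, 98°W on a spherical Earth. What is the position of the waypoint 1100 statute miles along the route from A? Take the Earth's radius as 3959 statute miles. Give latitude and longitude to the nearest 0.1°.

Write both endpoints as unit vectors p₁, p₂ with components (cos φ cos λ, cos φ sin λ, sin φ).
The central angle between the endpoints is δ = arccos(p₁·p₂) ≈ 1.312 rad (75.2°). The total great-circle distance is δ·R ≈ 1.312 × 3959 ≈ 5195 mi, so the target fraction is f = 1100/5195 ≈ 0.212.
Interpolate at f ≈ 0.212 with slerp weights a = sin((1−f)δ)/sin δ ≈ 0.889, b = sin(fδ)/sin δ ≈ 0.284.
p = a·p₁ + b·p₂ ≈ (-0.788, -0.599, -0.142); φ = arcsin(p_z) ≈ -8.18°, λ = atan2(p_y, p_x) ≈ -142.74°.

≈ 8.2°S, 142.7°W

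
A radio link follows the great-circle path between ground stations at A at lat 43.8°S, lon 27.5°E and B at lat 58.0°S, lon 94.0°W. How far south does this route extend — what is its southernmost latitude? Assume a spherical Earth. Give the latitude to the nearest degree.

The great circle lies in the plane with unit normal n̂ = (p₁ × p₂)/|p₁ × p₂|.
Here n̂_z ≈ -0.354; the vertex latitude is φ_max = arccos|n̂_z| ≈ 69.3°.

≈ 69°S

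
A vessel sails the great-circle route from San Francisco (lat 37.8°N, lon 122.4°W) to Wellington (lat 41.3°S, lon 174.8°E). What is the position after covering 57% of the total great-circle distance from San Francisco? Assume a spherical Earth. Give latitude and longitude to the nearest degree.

≈ lat 8°S, lon 157°W

The haversine formula gives a central angle δ ≈ 1.704 rad (97.7°) between the endpoints.
Interpolate at f = 0.57 with slerp weights a = sin((1−f)δ)/sin δ ≈ 0.675, b = sin(fδ)/sin δ ≈ 0.833.
p = a·p₁ + b·p₂ ≈ (-0.909, -0.394, -0.136); φ = arcsin(p_z) ≈ -7.83°, λ = atan2(p_y, p_x) ≈ -156.59°.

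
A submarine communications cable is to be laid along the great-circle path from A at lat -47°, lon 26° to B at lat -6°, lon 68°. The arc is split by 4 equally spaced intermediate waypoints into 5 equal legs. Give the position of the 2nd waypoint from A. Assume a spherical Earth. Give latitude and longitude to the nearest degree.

From cos δ = sin φ₁ sin φ₂ + cos φ₁ cos φ₂ cos Δλ, the central angle is δ ≈ 0.951 rad (54.5°).
Interpolate at f = 2/5 with slerp weights a = sin((1−f)δ)/sin δ ≈ 0.664, b = sin(fδ)/sin δ ≈ 0.456.
p = a·p₁ + b·p₂ ≈ (0.577, 0.619, -0.533); φ = arcsin(p_z) ≈ -32.21°, λ = atan2(p_y, p_x) ≈ 47.03°.

≈ lat -32°, lon 47°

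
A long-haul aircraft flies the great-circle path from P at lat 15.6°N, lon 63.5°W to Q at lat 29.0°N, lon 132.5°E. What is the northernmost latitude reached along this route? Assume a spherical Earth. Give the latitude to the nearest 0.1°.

≈ 71.6°N

The great circle lies in the plane with unit normal n̂ = (p₁ × p₂)/|p₁ × p₂|.
Here n̂_z ≈ -0.316; the vertex latitude is φ_max = arccos|n̂_z| ≈ 71.6°.
Check via Clairaut: cos φ_max = |cos φ₁| · sin C = cos(15.6°)·sin(19.2°) ≈ 0.316, again giving ≈ 71.6°.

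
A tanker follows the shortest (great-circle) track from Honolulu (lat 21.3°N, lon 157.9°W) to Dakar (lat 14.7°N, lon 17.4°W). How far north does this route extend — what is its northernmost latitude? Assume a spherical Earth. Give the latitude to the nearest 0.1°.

≈ 44.1°N

The great circle lies in the plane with unit normal n̂ = (p₁ × p₂)/|p₁ × p₂|.
Here n̂_z ≈ +0.719; the vertex latitude is φ_max = arccos|n̂_z| ≈ 44.1°.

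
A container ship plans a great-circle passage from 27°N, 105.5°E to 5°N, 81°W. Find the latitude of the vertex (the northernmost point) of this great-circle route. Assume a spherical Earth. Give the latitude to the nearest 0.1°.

The great circle lies in the plane with unit normal n̂ = (p₁ × p₂)/|p₁ × p₂|.
Here n̂_z ≈ +0.186; the vertex latitude is φ_max = arccos|n̂_z| ≈ 79.3°.
Check via Clairaut: cos φ_max = |cos φ₁| · sin C = cos(27.0°)·sin(12.1°) ≈ 0.186, again giving ≈ 79.3°.

≈ 79.3°N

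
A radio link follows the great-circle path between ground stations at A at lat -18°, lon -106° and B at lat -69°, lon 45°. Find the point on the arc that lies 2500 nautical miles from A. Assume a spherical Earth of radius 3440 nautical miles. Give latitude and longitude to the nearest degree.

Convert each endpoint to a unit vector on the sphere (x = cos φ cos λ, y = cos φ sin λ, z = sin φ).
The central angle between the endpoints is δ = arccos(p₁·p₂) ≈ 1.580 rad (90.6°). The total great-circle distance is δ·R ≈ 1.580 × 3440 ≈ 5437 nmi, so the target fraction is f = 2500/5437 ≈ 0.460.
Interpolate at f ≈ 0.460 with slerp weights a = sin((1−f)δ)/sin δ ≈ 0.754, b = sin(fδ)/sin δ ≈ 0.664.
p = a·p₁ + b·p₂ ≈ (-0.029, -0.521, -0.853); φ = arcsin(p_z) ≈ -58.57°, λ = atan2(p_y, p_x) ≈ -93.21°.

≈ lat -59°, lon -93°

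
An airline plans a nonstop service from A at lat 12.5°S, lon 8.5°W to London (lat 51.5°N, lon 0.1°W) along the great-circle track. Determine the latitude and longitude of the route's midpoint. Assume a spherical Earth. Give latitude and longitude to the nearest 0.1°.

≈ lat 19.5°N, lon 5.2°W

The haversine formula gives a central angle δ ≈ 1.124 rad (64.4°) between the endpoints.
Interpolate at f = 1/2 with slerp weights a = sin((1−f)δ)/sin δ ≈ 0.591, b = sin(fδ)/sin δ ≈ 0.591.
p = a·p₁ + b·p₂ ≈ (0.938, -0.086, 0.335); φ = arcsin(p_z) ≈ 19.55°, λ = atan2(p_y, p_x) ≈ -5.23°.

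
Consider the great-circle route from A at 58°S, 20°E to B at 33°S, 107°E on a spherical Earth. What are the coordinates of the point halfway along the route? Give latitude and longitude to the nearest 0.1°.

≈ 53.9°S, 75.6°E

Write both endpoints as unit vectors p₁, p₂ with components (cos φ cos λ, cos φ sin λ, sin φ).
The central angle between the endpoints is δ = arccos(p₁·p₂) ≈ 1.064 rad (61.0°).
Interpolate at f = 1/2 with slerp weights a = sin((1−f)δ)/sin δ ≈ 0.580, b = sin(fδ)/sin δ ≈ 0.580.
p = a·p₁ + b·p₂ ≈ (0.147, 0.571, -0.808); φ = arcsin(p_z) ≈ -53.91°, λ = atan2(p_y, p_x) ≈ 75.58°.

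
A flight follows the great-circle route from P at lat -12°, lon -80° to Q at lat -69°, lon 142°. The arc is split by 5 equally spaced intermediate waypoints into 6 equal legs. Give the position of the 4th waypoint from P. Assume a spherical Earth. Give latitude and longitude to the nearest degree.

≈ lat -70°, lon -118°

Convert each endpoint to a unit vector on the sphere (x = cos φ cos λ, y = cos φ sin λ, z = sin φ).
The central angle between the endpoints is δ = arccos(p₁·p₂) ≈ 1.637 rad (93.8°).
Interpolate at f = 4/6 with slerp weights a = sin((1−f)δ)/sin δ ≈ 0.520, b = sin(fδ)/sin δ ≈ 0.889.
p = a·p₁ + b·p₂ ≈ (-0.163, -0.305, -0.938); φ = arcsin(p_z) ≈ -69.78°, λ = atan2(p_y, p_x) ≈ -118.10°.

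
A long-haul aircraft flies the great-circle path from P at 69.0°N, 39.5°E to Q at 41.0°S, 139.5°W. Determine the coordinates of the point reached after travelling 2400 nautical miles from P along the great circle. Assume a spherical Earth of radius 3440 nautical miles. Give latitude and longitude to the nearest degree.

≈ 71°N, 137°W

The haversine formula gives a central angle δ ≈ 2.653 rad (152.0°) between the endpoints. The total great-circle distance is δ·R ≈ 2.653 × 3440 ≈ 9126 nmi, so the target fraction is f = 2400/9126 ≈ 0.263.
Interpolate at f ≈ 0.263 with slerp weights a = sin((1−f)δ)/sin δ ≈ 1.974, b = sin(fδ)/sin δ ≈ 1.368.
p = a·p₁ + b·p₂ ≈ (-0.239, -0.221, 0.946); φ = arcsin(p_z) ≈ 71.01°, λ = atan2(p_y, p_x) ≈ -137.33°.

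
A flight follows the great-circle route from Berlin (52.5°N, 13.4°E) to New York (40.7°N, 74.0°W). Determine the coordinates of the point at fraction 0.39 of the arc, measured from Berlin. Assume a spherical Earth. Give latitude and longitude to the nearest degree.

≈ 57°N, 25°W

Write both endpoints as unit vectors p₁, p₂ with components (cos φ cos λ, cos φ sin λ, sin φ).
The central angle between the endpoints is δ = arccos(p₁·p₂) ≈ 1.002 rad (57.4°).
Interpolate at f = 0.39 with slerp weights a = sin((1−f)δ)/sin δ ≈ 0.681, b = sin(fδ)/sin δ ≈ 0.452.
p = a·p₁ + b·p₂ ≈ (0.498, -0.233, 0.835); φ = arcsin(p_z) ≈ 56.64°, λ = atan2(p_y, p_x) ≈ -25.12°.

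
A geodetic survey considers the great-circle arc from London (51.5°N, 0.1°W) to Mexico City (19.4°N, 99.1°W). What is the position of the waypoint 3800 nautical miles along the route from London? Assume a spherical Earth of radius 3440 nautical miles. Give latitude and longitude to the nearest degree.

Convert each endpoint to a unit vector on the sphere (x = cos φ cos λ, y = cos φ sin λ, z = sin φ).
The central angle between the endpoints is δ = arccos(p₁·p₂) ≈ 1.402 rad (80.3°). The total great-circle distance is δ·R ≈ 1.402 × 3440 ≈ 4823 nmi, so the target fraction is f = 3800/4823 ≈ 0.788.
Interpolate at f ≈ 0.788 with slerp weights a = sin((1−f)δ)/sin δ ≈ 0.297, b = sin(fδ)/sin δ ≈ 0.906.
p = a·p₁ + b·p₂ ≈ (0.050, -0.844, 0.534); φ = arcsin(p_z) ≈ 32.24°, λ = atan2(p_y, p_x) ≈ -86.63°.

≈ (32°N, 87°W)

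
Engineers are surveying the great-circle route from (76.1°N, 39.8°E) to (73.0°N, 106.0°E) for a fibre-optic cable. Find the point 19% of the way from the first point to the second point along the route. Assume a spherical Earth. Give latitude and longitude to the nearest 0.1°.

≈ (77.0°N, 53.1°E)

Write both endpoints as unit vectors p₁, p₂ with components (cos φ cos λ, cos φ sin λ, sin φ).
The central angle between the endpoints is δ = arccos(p₁·p₂) ≈ 0.296 rad (16.9°).
Interpolate at f = 0.19 with slerp weights a = sin((1−f)δ)/sin δ ≈ 0.814, b = sin(fδ)/sin δ ≈ 0.193.
p = a·p₁ + b·p₂ ≈ (0.135, 0.179, 0.975); φ = arcsin(p_z) ≈ 77.04°, λ = atan2(p_y, p_x) ≈ 53.09°.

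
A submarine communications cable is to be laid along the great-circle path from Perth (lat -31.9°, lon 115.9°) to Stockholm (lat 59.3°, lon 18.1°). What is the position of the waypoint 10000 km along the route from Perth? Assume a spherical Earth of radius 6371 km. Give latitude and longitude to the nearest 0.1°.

≈ lat 43.3°, lon 61.9°

Write both endpoints as unit vectors p₁, p₂ with components (cos φ cos λ, cos φ sin λ, sin φ).
The central angle between the endpoints is δ = arccos(p₁·p₂) ≈ 2.110 rad (120.9°). The total great-circle distance is δ·R ≈ 2.110 × 6371 ≈ 13441 km, so the target fraction is f = 10000/13441 ≈ 0.744.
Interpolate at f ≈ 0.744 with slerp weights a = sin((1−f)δ)/sin δ ≈ 0.599, b = sin(fδ)/sin δ ≈ 1.165.
p = a·p₁ + b·p₂ ≈ (0.343, 0.642, 0.685); φ = arcsin(p_z) ≈ 43.25°, λ = atan2(p_y, p_x) ≈ 61.88°.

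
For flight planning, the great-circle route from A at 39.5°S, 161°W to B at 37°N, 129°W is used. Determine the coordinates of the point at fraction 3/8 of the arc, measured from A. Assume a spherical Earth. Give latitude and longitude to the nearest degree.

Write both endpoints as unit vectors p₁, p₂ with components (cos φ cos λ, cos φ sin λ, sin φ).
The central angle between the endpoints is δ = arccos(p₁·p₂) ≈ 1.431 rad (82.0°).
Interpolate at f = 3/8 with slerp weights a = sin((1−f)δ)/sin δ ≈ 0.787, b = sin(fδ)/sin δ ≈ 0.516.
p = a·p₁ + b·p₂ ≈ (-0.834, -0.518, -0.190); φ = arcsin(p_z) ≈ -10.96°, λ = atan2(p_y, p_x) ≈ -148.14°.

≈ 11°S, 148°W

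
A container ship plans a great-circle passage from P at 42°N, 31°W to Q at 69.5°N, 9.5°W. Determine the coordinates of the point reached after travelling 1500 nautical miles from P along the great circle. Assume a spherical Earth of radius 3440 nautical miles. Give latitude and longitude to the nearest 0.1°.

≈ 65.5°N, 15.7°W

Write both endpoints as unit vectors p₁, p₂ with components (cos φ cos λ, cos φ sin λ, sin φ).
The central angle between the endpoints is δ = arccos(p₁·p₂) ≈ 0.518 rad (29.7°). The total great-circle distance is δ·R ≈ 0.518 × 3440 ≈ 1781 nmi, so the target fraction is f = 1500/1781 ≈ 0.842.
Interpolate at f ≈ 0.842 with slerp weights a = sin((1−f)δ)/sin δ ≈ 0.165, b = sin(fδ)/sin δ ≈ 0.853.
p = a·p₁ + b·p₂ ≈ (0.400, -0.112, 0.910); φ = arcsin(p_z) ≈ 65.46°, λ = atan2(p_y, p_x) ≈ -15.71°.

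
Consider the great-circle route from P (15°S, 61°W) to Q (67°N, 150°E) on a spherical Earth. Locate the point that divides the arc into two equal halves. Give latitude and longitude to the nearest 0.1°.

≈ (45.0°N, 78.7°W)

Convert each endpoint to a unit vector on the sphere (x = cos φ cos λ, y = cos φ sin λ, z = sin φ).
The central angle between the endpoints is δ = arccos(p₁·p₂) ≈ 2.167 rad (124.2°).
Interpolate at f = 1/2 with slerp weights a = sin((1−f)δ)/sin δ ≈ 1.068, b = sin(fδ)/sin δ ≈ 1.068.
p = a·p₁ + b·p₂ ≈ (0.139, -0.694, 0.707); φ = arcsin(p_z) ≈ 44.97°, λ = atan2(p_y, p_x) ≈ -78.69°.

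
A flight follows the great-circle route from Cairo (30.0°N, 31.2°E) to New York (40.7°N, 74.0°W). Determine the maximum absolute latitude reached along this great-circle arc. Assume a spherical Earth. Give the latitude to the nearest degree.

The great circle lies in the plane with unit normal n̂ = (p₁ × p₂)/|p₁ × p₂|.
Here n̂_z ≈ -0.641; the vertex latitude is φ_max = arccos|n̂_z| ≈ 50.1°.
Check via Clairaut: cos φ_max = |cos φ₁| · sin C = cos(30.0°)·sin(47.8°) ≈ 0.641, again giving ≈ 50.1°.

≈ 50°N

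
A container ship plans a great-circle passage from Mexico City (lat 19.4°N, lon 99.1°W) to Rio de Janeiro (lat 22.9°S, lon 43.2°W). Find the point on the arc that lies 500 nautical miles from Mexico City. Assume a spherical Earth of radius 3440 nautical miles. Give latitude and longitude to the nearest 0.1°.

≈ lat 14.5°N, lon 92.1°W

Convert each endpoint to a unit vector on the sphere (x = cos φ cos λ, y = cos φ sin λ, z = sin φ).
The central angle between the endpoints is δ = arccos(p₁·p₂) ≈ 1.205 rad (69.0°). The total great-circle distance is δ·R ≈ 1.205 × 3440 ≈ 4145 nmi, so the target fraction is f = 500/4145 ≈ 0.121.
Interpolate at f ≈ 0.121 with slerp weights a = sin((1−f)δ)/sin δ ≈ 0.934, b = sin(fδ)/sin δ ≈ 0.155.
p = a·p₁ + b·p₂ ≈ (-0.035, -0.968, 0.250); φ = arcsin(p_z) ≈ 14.47°, λ = atan2(p_y, p_x) ≈ -92.08°.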